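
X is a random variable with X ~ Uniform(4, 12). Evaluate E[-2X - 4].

For X ~ Uniform(4, 12):
E[X] = 8
E[-2X - 4] = -2 × E[X] - 4 = -20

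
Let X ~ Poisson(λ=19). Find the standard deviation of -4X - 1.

For X ~ Poisson(λ=19):
Var(X) = 19
SD(X) = √(Var(X)) = √(19) = \sqrt{19}
SD(-4X - 1) = |-4| × SD(X) = 4 × \sqrt{19} = 4 \sqrt{19}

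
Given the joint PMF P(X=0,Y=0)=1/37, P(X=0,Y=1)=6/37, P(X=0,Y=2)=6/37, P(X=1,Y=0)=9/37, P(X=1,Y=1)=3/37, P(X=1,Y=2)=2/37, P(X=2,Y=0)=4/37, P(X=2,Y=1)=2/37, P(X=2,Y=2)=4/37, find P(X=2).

P(X=2) = P(X=2,Y=0) + P(X=2,Y=1) + P(X=2,Y=2)
= 4/37 + 2/37 + 4/37
= 10/37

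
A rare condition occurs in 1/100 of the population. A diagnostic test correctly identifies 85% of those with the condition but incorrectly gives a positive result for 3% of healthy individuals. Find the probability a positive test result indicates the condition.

Let D = the rare event, + = positive/flagged.
P(D) = 1/100
P(+|D) = 85/100 = 17/20
P(+|D') = 3/100
P(+) = P(+|D)P(D) + P(+|D')P(D')
     = \frac{17}{20} × \frac{1}{100} + \frac{3}{100} × \frac{99}{100}
     = \frac{191}{5000}
P(D|+) = P(+|D)P(D)/P(+) = \frac{85}{382}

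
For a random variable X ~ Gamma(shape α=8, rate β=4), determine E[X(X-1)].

E[X(X-1)] = E[X² - X] = E[X²] - E[X]
E[X] = 2
E[X²] = Var(X) + (E[X])² = \frac{1}{2} + (2)² = \frac{9}{2}
E[X(X-1)] = \frac{9}{2} - 2 = \frac{5}{2}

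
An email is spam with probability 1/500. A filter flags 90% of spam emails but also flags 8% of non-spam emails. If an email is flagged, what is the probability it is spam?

Let D = the rare event, + = positive/flagged.
P(D) = 1/500
P(+|D) = 90/100 = 9/10
P(+|D') = 8/100 = 2/25
P(+) = P(+|D)P(D) + P(+|D')P(D')
     = \frac{9}{10} × \frac{1}{500} + \frac{2}{25} × \frac{499}{500}
     = \frac{2041}{25000}
P(D|+) = P(+|D)P(D)/P(+) = \frac{45}{2041}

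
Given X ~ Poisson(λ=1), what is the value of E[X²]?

Using the identity E[X²] = Var(X) + (E[X])²:
E[X] = 1
Var(X) = 1
E[X²] = 1 + (1)²
= 2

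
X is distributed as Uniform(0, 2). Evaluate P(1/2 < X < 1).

P(1/2 < X < 1) = ∫_{1/2}^{1} f(x) dx
where f(x) = \frac{1}{2}
= \frac{1}{4}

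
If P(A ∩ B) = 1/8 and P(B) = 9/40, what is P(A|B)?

P(A|B) = P(A ∩ B) / P(B)
= (1/8) / (9/40)
= 5/9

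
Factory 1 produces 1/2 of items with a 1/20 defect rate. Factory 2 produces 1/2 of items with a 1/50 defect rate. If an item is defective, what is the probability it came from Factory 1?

Using Bayes' theorem:
P(F1) = 1/2, P(D|F1) = 1/20
P(F2) = 1/2, P(D|F2) = 1/50
P(D) = P(D|F1)P(F1) + P(D|F2)P(F2)
     = \frac{7}{200}
P(F1|D) = P(D|F1)P(F1) / P(D)
= \frac{5}{7}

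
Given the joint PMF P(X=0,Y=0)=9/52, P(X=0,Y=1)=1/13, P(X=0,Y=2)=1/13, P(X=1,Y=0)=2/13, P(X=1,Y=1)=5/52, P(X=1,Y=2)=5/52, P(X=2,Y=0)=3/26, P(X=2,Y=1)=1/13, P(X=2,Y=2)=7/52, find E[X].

First find marginal of X:
P(X=0) = 17/52
P(X=1) = 9/26
P(X=2) = 17/52
E[X] = 0 × 17/52 + 1 × 9/26 + 2 × 17/52 = 1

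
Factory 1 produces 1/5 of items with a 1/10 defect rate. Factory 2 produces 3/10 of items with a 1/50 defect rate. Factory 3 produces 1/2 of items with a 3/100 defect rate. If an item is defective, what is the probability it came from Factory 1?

Using Bayes' theorem:
P(F1) = 1/5, P(D|F1) = 1/10
P(F2) = 3/10, P(D|F2) = 1/50
P(F3) = 1/2, P(D|F3) = 3/100
P(D) = P(D|F1)P(F1) + P(D|F2)P(F2) + P(D|F3)P(F3)
     = \frac{41}{1000}
P(F1|D) = P(D|F1)P(F1) / P(D)
= \frac{20}{41}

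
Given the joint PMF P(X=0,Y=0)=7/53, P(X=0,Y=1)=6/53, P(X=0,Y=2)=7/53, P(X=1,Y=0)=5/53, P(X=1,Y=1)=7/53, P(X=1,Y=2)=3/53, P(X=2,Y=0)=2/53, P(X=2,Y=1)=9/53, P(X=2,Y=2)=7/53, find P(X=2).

P(X=2) = P(X=2,Y=0) + P(X=2,Y=1) + P(X=2,Y=2)
= 2/53 + 9/53 + 7/53
= 18/53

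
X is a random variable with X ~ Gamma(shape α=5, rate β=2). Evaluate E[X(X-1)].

E[X(X-1)] = E[X² - X] = E[X²] - E[X]
E[X] = \frac{5}{2}
E[X²] = Var(X) + (E[X])² = \frac{5}{4} + (\frac{5}{2})² = \frac{15}{2}
E[X(X-1)] = \frac{15}{2} - \frac{5}{2} = 5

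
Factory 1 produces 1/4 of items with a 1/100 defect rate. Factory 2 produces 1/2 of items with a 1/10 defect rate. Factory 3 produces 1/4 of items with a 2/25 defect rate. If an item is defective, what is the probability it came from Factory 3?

Using Bayes' theorem:
P(F1) = 1/4, P(D|F1) = 1/100
P(F2) = 1/2, P(D|F2) = 1/10
P(F3) = 1/4, P(D|F3) = 2/25
P(D) = P(D|F1)P(F1) + P(D|F2)P(F2) + P(D|F3)P(F3)
     = \frac{29}{400}
P(F3|D) = P(D|F3)P(F3) / P(D)
= \frac{8}{29}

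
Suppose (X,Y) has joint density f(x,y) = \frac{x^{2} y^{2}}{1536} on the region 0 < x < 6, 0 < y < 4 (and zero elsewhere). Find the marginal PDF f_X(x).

f_X(x) = ∫_0^4 f(x,y) dy
= ∫_0^4 \frac{x^{2} y^{2}}{1536} dy
= \frac{x^{2}}{72} for 0 < x < 6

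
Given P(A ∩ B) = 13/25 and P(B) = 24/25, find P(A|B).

P(A|B) = P(A ∩ B) / P(B)
= (13/25) / (24/25)
= 13/24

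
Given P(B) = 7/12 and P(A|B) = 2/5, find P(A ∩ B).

By definition, P(A|B) = P(A ∩ B) / P(B)
So P(A ∩ B) = P(A|B) × P(B)
= 2/5 × 7/12
= 7/30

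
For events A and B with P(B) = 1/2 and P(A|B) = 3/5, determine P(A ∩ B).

By definition, P(A|B) = P(A ∩ B) / P(B)
So P(A ∩ B) = P(A|B) × P(B)
= 3/5 × 1/2
= 3/10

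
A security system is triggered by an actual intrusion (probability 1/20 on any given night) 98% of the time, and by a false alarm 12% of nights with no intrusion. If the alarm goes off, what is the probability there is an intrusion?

Let D = the rare event, + = positive/flagged.
P(D) = 1/20
P(+|D) = 98/100 = 49/50
P(+|D') = 12/100 = 3/25
P(+) = P(+|D)P(D) + P(+|D')P(D')
     = \frac{49}{50} × \frac{1}{20} + \frac{3}{25} × \frac{19}{20}
     = \frac{163}{1000}
P(D|+) = P(+|D)P(D)/P(+) = \frac{49}{163}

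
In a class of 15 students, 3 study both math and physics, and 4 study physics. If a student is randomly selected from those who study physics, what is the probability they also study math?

P(A ∩ B) = 3/15 = 1/5
P(B) = 4/15
P(A|B) = P(A ∩ B) / P(B) = (1/5) / (4/15) = 3/4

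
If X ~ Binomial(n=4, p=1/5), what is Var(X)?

For X ~ Binomial(n=4, p=1/5):
Var(X) = \frac{16}{25}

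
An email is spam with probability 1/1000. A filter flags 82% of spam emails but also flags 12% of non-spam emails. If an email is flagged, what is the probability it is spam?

Let D = the rare event, + = positive/flagged.
P(D) = 1/1000
P(+|D) = 82/100 = 41/50
P(+|D') = 12/100 = 3/25
P(+) = P(+|D)P(D) + P(+|D')P(D')
     = \frac{41}{50} × \frac{1}{1000} + \frac{3}{25} × \frac{999}{1000}
     = \frac{1207}{10000}
P(D|+) = P(+|D)P(D)/P(+) = \frac{41}{6035}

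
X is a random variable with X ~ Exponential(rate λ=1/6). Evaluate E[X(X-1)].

E[X(X-1)] = E[X² - X] = E[X²] - E[X]
E[X] = 6
E[X²] = Var(X) + (E[X])² = 36 + (6)² = 72
E[X(X-1)] = 72 - 6 = 66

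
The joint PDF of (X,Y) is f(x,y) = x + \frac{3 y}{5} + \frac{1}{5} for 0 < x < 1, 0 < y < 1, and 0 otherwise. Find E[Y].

E[Y] = ∫_0^1 ∫_0^1 y × f(x,y) dx dy
= \frac{11}{20}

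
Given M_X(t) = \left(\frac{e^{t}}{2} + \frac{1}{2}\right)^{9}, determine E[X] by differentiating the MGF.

To find E[X], compute M^(1)(0):
M^(1)(t) = \frac{9 \left(\frac{e^{t}}{2} + \frac{1}{2}\right)^{8} e^{t}}{2}
M^(1)(0) = \frac{9}{2}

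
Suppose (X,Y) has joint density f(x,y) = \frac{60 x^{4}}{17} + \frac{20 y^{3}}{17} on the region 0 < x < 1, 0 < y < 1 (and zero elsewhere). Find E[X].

E[X] = ∫_0^1 ∫_0^1 x × f(x,y) dy dx
= ∫_0^1 ∫_0^1 x × (\frac{60 x^{4}}{17} + \frac{20 y^{3}}{17}) dy dx
= \frac{25}{34}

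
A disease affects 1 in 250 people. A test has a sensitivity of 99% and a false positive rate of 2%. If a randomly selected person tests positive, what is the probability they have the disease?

Let D = the rare event, + = positive/flagged.
P(D) = 1/250
P(+|D) = 99/100
P(+|D') = 2/100 = 1/50
P(+) = P(+|D)P(D) + P(+|D')P(D')
     = \frac{99}{100} × \frac{1}{250} + \frac{1}{50} × \frac{249}{250}
     = \frac{597}{25000}
P(D|+) = P(+|D)P(D)/P(+) = \frac{33}{199}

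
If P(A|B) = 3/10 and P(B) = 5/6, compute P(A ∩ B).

By definition, P(A|B) = P(A ∩ B) / P(B)
So P(A ∩ B) = P(A|B) × P(B)
= 3/10 × 5/6
= 1/4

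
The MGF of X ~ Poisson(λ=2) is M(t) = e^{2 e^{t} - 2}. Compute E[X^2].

To find E[X^2], compute M^(2)(0):
M^(1)(t) = 2 e^{t} e^{2 e^{t} - 2}
M^(2)(t) = 4 e^{2 t} e^{2 e^{t} - 2} + 2 e^{t} e^{2 e^{t} - 2}
M^(2)(0) = 6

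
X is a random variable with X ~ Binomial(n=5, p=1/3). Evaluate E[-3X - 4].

For X ~ Binomial(n=5, p=1/3):
E[X] = \frac{5}{3}
E[-3X - 4] = -3 × E[X] - 4 = -9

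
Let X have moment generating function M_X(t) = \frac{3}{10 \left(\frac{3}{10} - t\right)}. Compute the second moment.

To find E[X^2], compute M^(2)(0):
M^(1)(t) = \frac{3}{10 \left(\frac{3}{10} - t\right)^{2}}
M^(2)(t) = \frac{3}{5 \left(\frac{3}{10} - t\right)^{3}}
M^(2)(0) = \frac{200}{9}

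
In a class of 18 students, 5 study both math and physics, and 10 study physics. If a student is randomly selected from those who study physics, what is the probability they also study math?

P(A ∩ B) = 5/18
P(B) = 10/18 = 5/9
P(A|B) = P(A ∩ B) / P(B) = (5/18) / (5/9) = 1/2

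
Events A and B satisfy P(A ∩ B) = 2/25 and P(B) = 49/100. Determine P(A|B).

P(A|B) = P(A ∩ B) / P(B)
= (2/25) / (49/100)
= 8/49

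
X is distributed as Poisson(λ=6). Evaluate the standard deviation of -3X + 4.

For X ~ Poisson(λ=6):
Var(X) = 6
SD(X) = √(Var(X)) = √(6) = \sqrt{6}
SD(-3X + 4) = |-3| × SD(X) = 3 × \sqrt{6} = 3 \sqrt{6}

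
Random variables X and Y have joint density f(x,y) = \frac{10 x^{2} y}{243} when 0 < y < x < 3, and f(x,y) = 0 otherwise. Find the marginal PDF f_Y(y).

f_Y(y) = ∫_y^3 \frac{10 x^{2} y}{243} dx = \frac{10 y \left(27 - y^{3}\right)}{729}
for 0 < y < 3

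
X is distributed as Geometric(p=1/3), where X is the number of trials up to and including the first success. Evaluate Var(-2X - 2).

For X ~ Geometric(p=1/3), where X is the number of trials up to and including the first success:
Var(X) = 6
Var(-2X - 2) = (-2)² × Var(X) = 4 × 6 = 24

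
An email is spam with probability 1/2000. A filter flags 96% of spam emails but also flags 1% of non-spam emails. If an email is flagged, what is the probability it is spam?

Let D = the rare event, + = positive/flagged.
P(D) = 1/2000
P(+|D) = 96/100 = 24/25
P(+|D') = 1/100
P(+) = P(+|D)P(D) + P(+|D')P(D')
     = \frac{24}{25} × \frac{1}{2000} + \frac{1}{100} × \frac{1999}{2000}
     = \frac{419}{40000}
P(D|+) = P(+|D)P(D)/P(+) = \frac{96}{2095}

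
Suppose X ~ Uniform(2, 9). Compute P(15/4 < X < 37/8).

P(15/4 < X < 37/8) = ∫_{15/4}^{37/8} f(x) dx
where f(x) = \frac{1}{7}
= \frac{1}{8}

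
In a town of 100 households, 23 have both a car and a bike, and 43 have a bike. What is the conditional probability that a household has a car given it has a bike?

P(A ∩ B) = 23/100
P(B) = 43/100
P(A|B) = P(A ∩ B) / P(B) = (23/100) / (43/100) = 23/43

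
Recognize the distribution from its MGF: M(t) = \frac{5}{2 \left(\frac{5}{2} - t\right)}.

The MGF M(t) = \frac{5}{2 \left(\frac{5}{2} - t\right)} is the standard form for the Exponential distribution.
Comparing with the known MGF formula identifies: Exponential(rate λ=5/2)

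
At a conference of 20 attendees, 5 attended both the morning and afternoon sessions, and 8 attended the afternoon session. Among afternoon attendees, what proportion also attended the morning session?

P(A ∩ B) = 5/20 = 1/4
P(B) = 8/20 = 2/5
P(A|B) = P(A ∩ B) / P(B) = (1/4) / (2/5) = 5/8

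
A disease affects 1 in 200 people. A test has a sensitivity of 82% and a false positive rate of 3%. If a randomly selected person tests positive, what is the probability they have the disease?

Let D = the rare event, + = positive/flagged.
P(D) = 1/200
P(+|D) = 82/100 = 41/50
P(+|D') = 3/100
P(+) = P(+|D)P(D) + P(+|D')P(D')
     = \frac{41}{50} × \frac{1}{200} + \frac{3}{100} × \frac{199}{200}
     = \frac{679}{20000}
P(D|+) = P(+|D)P(D)/P(+) = \frac{82}{679}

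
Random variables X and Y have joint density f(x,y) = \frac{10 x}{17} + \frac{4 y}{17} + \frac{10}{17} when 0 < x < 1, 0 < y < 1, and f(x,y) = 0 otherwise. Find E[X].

E[X] = ∫_0^1 ∫_0^1 x × f(x,y) dy dx
= ∫_0^1 ∫_0^1 x × (\frac{10 x}{17} + \frac{4 y}{17} + \frac{10}{17}) dy dx
= \frac{28}{51}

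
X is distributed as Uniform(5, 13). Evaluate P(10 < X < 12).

P(10 < X < 12) = ∫_{10}^{12} f(x) dx
where f(x) = \frac{1}{8}
= \frac{1}{4}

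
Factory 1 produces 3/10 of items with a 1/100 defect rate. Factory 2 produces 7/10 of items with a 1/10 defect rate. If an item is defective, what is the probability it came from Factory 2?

Using Bayes' theorem:
P(F1) = 3/10, P(D|F1) = 1/100
P(F2) = 7/10, P(D|F2) = 1/10
P(D) = P(D|F1)P(F1) + P(D|F2)P(F2)
     = \frac{73}{1000}
P(F2|D) = P(D|F2)P(F2) / P(D)
= \frac{70}{73}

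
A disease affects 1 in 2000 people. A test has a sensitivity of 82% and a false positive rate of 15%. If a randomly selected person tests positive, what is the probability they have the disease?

Let D = the rare event, + = positive/flagged.
P(D) = 1/2000
P(+|D) = 82/100 = 41/50
P(+|D') = 15/100 = 3/20
P(+) = P(+|D)P(D) + P(+|D')P(D')
     = \frac{41}{50} × \frac{1}{2000} + \frac{3}{20} × \frac{1999}{2000}
     = \frac{30067}{200000}
P(D|+) = P(+|D)P(D)/P(+) = \frac{82}{30067}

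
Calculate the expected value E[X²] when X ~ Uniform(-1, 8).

Using the identity E[X²] = Var(X) + (E[X])²:
E[X] = \frac{7}{2}
Var(X) = \frac{27}{4}
E[X²] = \frac{27}{4} + (\frac{7}{2})²
= 19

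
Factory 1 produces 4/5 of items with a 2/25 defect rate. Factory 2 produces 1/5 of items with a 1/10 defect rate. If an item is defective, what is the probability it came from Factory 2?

Using Bayes' theorem:
P(F1) = 4/5, P(D|F1) = 2/25
P(F2) = 1/5, P(D|F2) = 1/10
P(D) = P(D|F1)P(F1) + P(D|F2)P(F2)
     = \frac{21}{250}
P(F2|D) = P(D|F2)P(F2) / P(D)
= \frac{5}{21}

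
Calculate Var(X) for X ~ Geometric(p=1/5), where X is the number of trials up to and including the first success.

For X ~ Geometric(p=1/5), where X is the number of trials up to and including the first success:
Var(X) = 20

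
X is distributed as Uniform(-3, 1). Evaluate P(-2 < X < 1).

P(-2 < X < 1) = ∫_{-2}^{1} f(x) dx
where f(x) = \frac{1}{4}
= \frac{3}{4}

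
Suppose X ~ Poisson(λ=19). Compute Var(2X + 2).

For X ~ Poisson(λ=19):
Var(X) = 19
Var(2X + 2) = (2)² × Var(X) = 4 × 19 = 76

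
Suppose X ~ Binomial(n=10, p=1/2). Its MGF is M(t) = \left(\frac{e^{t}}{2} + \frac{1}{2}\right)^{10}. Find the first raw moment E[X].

To find E[X], compute M^(1)(0):
M^(1)(t) = 5 \left(\frac{e^{t}}{2} + \frac{1}{2}\right)^{9} e^{t}
M^(1)(0) = 5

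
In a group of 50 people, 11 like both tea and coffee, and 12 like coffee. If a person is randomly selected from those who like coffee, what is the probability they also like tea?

P(A ∩ B) = 11/50
P(B) = 12/50 = 6/25
P(A|B) = P(A ∩ B) / P(B) = (11/50) / (6/25) = 11/12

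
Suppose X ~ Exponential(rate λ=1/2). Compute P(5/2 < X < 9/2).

P(5/2 < X < 9/2) = ∫_{5/2}^{9/2} f(x) dx
where f(x) = \frac{e^{- \frac{x}{2}}}{2}
= - \frac{1 - e}{e^{\frac{9}{4}}}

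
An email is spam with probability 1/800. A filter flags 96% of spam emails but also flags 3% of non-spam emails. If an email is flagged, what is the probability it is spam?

Let D = the rare event, + = positive/flagged.
P(D) = 1/800
P(+|D) = 96/100 = 24/25
P(+|D') = 3/100
P(+) = P(+|D)P(D) + P(+|D')P(D')
     = \frac{24}{25} × \frac{1}{800} + \frac{3}{100} × \frac{799}{800}
     = \frac{2493}{80000}
P(D|+) = P(+|D)P(D)/P(+) = \frac{32}{831}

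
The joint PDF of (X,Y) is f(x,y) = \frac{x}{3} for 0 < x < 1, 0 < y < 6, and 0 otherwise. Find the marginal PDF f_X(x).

f_X(x) = ∫_0^6 f(x,y) dy
= ∫_0^6 \frac{x}{3} dy
= 2 x for 0 < x < 1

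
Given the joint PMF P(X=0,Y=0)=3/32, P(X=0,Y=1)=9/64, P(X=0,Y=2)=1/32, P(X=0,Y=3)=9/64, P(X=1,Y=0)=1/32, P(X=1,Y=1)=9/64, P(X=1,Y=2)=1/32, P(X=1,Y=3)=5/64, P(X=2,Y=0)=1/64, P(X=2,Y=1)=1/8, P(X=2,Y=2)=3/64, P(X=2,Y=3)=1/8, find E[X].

First find marginal of X:
P(X=0) = 13/32
P(X=1) = 9/32
P(X=2) = 5/16
E[X] = 0 × 13/32 + 1 × 9/32 + 2 × 5/16 = 29/32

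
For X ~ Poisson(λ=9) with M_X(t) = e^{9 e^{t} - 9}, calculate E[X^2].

To find E[X^2], compute M^(2)(0):
M^(1)(t) = 9 e^{t} e^{9 e^{t} - 9}
M^(2)(t) = 81 e^{2 t} e^{9 e^{t} - 9} + 9 e^{t} e^{9 e^{t} - 9}
M^(2)(0) = 90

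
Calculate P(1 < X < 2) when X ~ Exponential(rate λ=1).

P(1 < X < 2) = ∫_{1}^{2} f(x) dx
where f(x) = e^{- x}
= - \frac{1 - e}{e^{2}}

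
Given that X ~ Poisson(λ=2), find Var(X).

For X ~ Poisson(λ=2):
Var(X) = 2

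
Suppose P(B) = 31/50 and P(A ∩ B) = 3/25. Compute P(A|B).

P(A|B) = P(A ∩ B) / P(B)
= (3/25) / (31/50)
= 6/31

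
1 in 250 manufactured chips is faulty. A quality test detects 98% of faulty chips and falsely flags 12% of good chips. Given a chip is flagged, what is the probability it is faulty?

Let D = the rare event, + = positive/flagged.
P(D) = 1/250
P(+|D) = 98/100 = 49/50
P(+|D') = 12/100 = 3/25
P(+) = P(+|D)P(D) + P(+|D')P(D')
     = \frac{49}{50} × \frac{1}{250} + \frac{3}{25} × \frac{249}{250}
     = \frac{1543}{12500}
P(D|+) = P(+|D)P(D)/P(+) = \frac{49}{1543}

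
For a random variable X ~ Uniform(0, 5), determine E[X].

For X ~ Uniform(0, 5), the expected value is:
E[X] = \frac{5}{2}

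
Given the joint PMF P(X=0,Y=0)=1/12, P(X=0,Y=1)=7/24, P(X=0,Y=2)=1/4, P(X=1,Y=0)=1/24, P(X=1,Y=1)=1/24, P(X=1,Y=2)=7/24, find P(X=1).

P(X=1) = P(X=1,Y=0) + P(X=1,Y=1) + P(X=1,Y=2)
= 1/24 + 1/24 + 7/24
= 3/8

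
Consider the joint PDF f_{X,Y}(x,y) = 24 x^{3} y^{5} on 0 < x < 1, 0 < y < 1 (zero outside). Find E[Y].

E[Y] = ∫_0^1 ∫_0^1 y × f(x,y) dx dy
= \frac{6}{7}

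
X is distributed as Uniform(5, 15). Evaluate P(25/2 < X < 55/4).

P(25/2 < X < 55/4) = ∫_{25/2}^{55/4} f(x) dx
where f(x) = \frac{1}{10}
= \frac{1}{8}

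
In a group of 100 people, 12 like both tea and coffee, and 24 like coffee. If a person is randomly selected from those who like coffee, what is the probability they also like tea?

P(A ∩ B) = 12/100 = 3/25
P(B) = 24/100 = 6/25
P(A|B) = P(A ∩ B) / P(B) = (3/25) / (6/25) = 1/2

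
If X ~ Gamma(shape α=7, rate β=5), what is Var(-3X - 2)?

For X ~ Gamma(shape α=7, rate β=5):
Var(X) = \frac{7}{25}
Var(-3X - 2) = (-3)² × Var(X) = 9 × \frac{7}{25} = \frac{63}{25}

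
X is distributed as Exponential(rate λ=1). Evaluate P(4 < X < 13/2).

P(4 < X < 13/2) = ∫_{4}^{13/2} f(x) dx
where f(x) = e^{- x}
= - \frac{1}{e^{\frac{13}{2}}} + e^{-4}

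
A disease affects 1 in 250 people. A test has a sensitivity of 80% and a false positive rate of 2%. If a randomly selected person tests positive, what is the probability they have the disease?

Let D = the rare event, + = positive/flagged.
P(D) = 1/250
P(+|D) = 80/100 = 4/5
P(+|D') = 2/100 = 1/50
P(+) = P(+|D)P(D) + P(+|D')P(D')
     = \frac{4}{5} × \frac{1}{250} + \frac{1}{50} × \frac{249}{250}
     = \frac{289}{12500}
P(D|+) = P(+|D)P(D)/P(+) = \frac{40}{289}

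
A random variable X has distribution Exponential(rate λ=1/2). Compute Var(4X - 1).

For X ~ Exponential(rate λ=1/2):
Var(X) = 4
Var(4X - 1) = (4)² × Var(X) = 16 × 4 = 64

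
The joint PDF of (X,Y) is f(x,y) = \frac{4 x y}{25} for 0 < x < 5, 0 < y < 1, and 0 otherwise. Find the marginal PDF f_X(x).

f_X(x) = ∫_0^1 f(x,y) dy
= ∫_0^1 \frac{4 x y}{25} dy
= \frac{2 x}{25} for 0 < x < 5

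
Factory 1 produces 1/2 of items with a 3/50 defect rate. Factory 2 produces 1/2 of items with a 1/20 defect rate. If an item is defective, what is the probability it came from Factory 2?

Using Bayes' theorem:
P(F1) = 1/2, P(D|F1) = 3/50
P(F2) = 1/2, P(D|F2) = 1/20
P(D) = P(D|F1)P(F1) + P(D|F2)P(F2)
     = \frac{11}{200}
P(F2|D) = P(D|F2)P(F2) / P(D)
= \frac{5}{11}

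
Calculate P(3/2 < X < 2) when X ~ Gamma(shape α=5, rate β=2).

P(3/2 < X < 2) = ∫_{3/2}^{2} f(x) dx
where f(x) = \frac{4 x^{4} e^{- 2 x}}{3}
= \frac{-824 + 393 e}{24 e^{4}}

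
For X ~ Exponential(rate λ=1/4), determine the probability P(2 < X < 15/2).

P(2 < X < 15/2) = ∫_{2}^{15/2} f(x) dx
where f(x) = \frac{e^{- \frac{x}{4}}}{4}
= - \frac{1}{e^{\frac{15}{8}}} + e^{- \frac{1}{2}}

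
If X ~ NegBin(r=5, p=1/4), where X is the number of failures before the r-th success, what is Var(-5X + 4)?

For X ~ NegBin(r=5, p=1/4), where X is the number of failures before the r-th success:
Var(X) = 60
Var(-5X + 4) = (-5)² × Var(X) = 25 × 60 = 1500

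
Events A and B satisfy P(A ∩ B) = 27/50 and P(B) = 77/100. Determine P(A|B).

P(A|B) = P(A ∩ B) / P(B)
= (27/50) / (77/100)
= 54/77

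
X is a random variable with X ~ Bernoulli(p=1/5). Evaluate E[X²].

Using the identity E[X²] = Var(X) + (E[X])²:
E[X] = \frac{1}{5}
Var(X) = \frac{4}{25}
E[X²] = \frac{4}{25} + (\frac{1}{5})²
= \frac{1}{5}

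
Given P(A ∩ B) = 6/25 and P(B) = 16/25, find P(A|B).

P(A|B) = P(A ∩ B) / P(B)
= (6/25) / (16/25)
= 3/8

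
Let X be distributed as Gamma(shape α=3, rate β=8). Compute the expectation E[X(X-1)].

E[X(X-1)] = E[X² - X] = E[X²] - E[X]
E[X] = \frac{3}{8}
E[X²] = Var(X) + (E[X])² = \frac{3}{64} + (\frac{3}{8})² = \frac{3}{16}
E[X(X-1)] = \frac{3}{16} - \frac{3}{8} = - \frac{3}{16}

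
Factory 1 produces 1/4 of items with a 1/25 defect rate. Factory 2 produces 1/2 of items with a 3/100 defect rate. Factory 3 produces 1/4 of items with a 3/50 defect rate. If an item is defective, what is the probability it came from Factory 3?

Using Bayes' theorem:
P(F1) = 1/4, P(D|F1) = 1/25
P(F2) = 1/2, P(D|F2) = 3/100
P(F3) = 1/4, P(D|F3) = 3/50
P(D) = P(D|F1)P(F1) + P(D|F2)P(F2) + P(D|F3)P(F3)
     = \frac{1}{25}
P(F3|D) = P(D|F3)P(F3) / P(D)
= \frac{3}{8}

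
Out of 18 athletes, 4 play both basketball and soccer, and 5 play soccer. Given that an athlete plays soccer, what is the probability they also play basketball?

P(A ∩ B) = 4/18 = 2/9
P(B) = 5/18
P(A|B) = P(A ∩ B) / P(B) = (2/9) / (5/18) = 4/5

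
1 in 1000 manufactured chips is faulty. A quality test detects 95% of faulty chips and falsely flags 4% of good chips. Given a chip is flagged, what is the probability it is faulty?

Let D = the rare event, + = positive/flagged.
P(D) = 1/1000
P(+|D) = 95/100 = 19/20
P(+|D') = 4/100 = 1/25
P(+) = P(+|D)P(D) + P(+|D')P(D')
     = \frac{19}{20} × \frac{1}{1000} + \frac{1}{25} × \frac{999}{1000}
     = \frac{4091}{100000}
P(D|+) = P(+|D)P(D)/P(+) = \frac{95}{4091}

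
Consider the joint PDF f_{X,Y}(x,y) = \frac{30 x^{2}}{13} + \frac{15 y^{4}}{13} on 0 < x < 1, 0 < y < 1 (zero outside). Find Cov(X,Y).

E[XY] = ∫∫ xy × f(x,y) dx dy = \frac{5}{13}
E[X] = \frac{9}{13}
E[Y] = \frac{15}{26}
Cov(X,Y) = E[XY] - E[X]E[Y] = - \frac{5}{338}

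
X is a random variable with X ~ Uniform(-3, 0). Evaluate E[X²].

Using the identity E[X²] = Var(X) + (E[X])²:
E[X] = - \frac{3}{2}
Var(X) = \frac{3}{4}
E[X²] = \frac{3}{4} + (- \frac{3}{2})²
= 3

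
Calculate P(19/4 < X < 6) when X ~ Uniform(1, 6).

P(19/4 < X < 6) = ∫_{19/4}^{6} f(x) dx
where f(x) = \frac{1}{5}
= \frac{1}{4}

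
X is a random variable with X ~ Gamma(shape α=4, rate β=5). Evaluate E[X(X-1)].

E[X(X-1)] = E[X² - X] = E[X²] - E[X]
E[X] = \frac{4}{5}
E[X²] = Var(X) + (E[X])² = \frac{4}{25} + (\frac{4}{5})² = \frac{4}{5}
E[X(X-1)] = \frac{4}{5} - \frac{4}{5} = 0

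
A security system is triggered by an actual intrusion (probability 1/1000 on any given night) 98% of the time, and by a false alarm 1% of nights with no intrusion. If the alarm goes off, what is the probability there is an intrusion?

Let D = the rare event, + = positive/flagged.
P(D) = 1/1000
P(+|D) = 98/100 = 49/50
P(+|D') = 1/100
P(+) = P(+|D)P(D) + P(+|D')P(D')
     = \frac{49}{50} × \frac{1}{1000} + \frac{1}{100} × \frac{999}{1000}
     = \frac{1097}{100000}
P(D|+) = P(+|D)P(D)/P(+) = \frac{98}{1097}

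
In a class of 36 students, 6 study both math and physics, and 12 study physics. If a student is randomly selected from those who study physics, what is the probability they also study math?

P(A ∩ B) = 6/36 = 1/6
P(B) = 12/36 = 1/3
P(A|B) = P(A ∩ B) / P(B) = (1/6) / (1/3) = 1/2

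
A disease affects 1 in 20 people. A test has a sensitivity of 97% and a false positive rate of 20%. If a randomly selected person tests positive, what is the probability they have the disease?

Let D = the rare event, + = positive/flagged.
P(D) = 1/20
P(+|D) = 97/100
P(+|D') = 20/100 = 1/5
P(+) = P(+|D)P(D) + P(+|D')P(D')
     = \frac{97}{100} × \frac{1}{20} + \frac{1}{5} × \frac{19}{20}
     = \frac{477}{2000}
P(D|+) = P(+|D)P(D)/P(+) = \frac{97}{477}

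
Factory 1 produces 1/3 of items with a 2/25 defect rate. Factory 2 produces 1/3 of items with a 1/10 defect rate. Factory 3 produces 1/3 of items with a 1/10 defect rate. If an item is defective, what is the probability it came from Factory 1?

Using Bayes' theorem:
P(F1) = 1/3, P(D|F1) = 2/25
P(F2) = 1/3, P(D|F2) = 1/10
P(F3) = 1/3, P(D|F3) = 1/10
P(D) = P(D|F1)P(F1) + P(D|F2)P(F2) + P(D|F3)P(F3)
     = \frac{7}{75}
P(F1|D) = P(D|F1)P(F1) / P(D)
= \frac{2}{7}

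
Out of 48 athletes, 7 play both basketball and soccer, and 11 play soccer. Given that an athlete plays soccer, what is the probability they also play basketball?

P(A ∩ B) = 7/48
P(B) = 11/48
P(A|B) = P(A ∩ B) / P(B) = (7/48) / (11/48) = 7/11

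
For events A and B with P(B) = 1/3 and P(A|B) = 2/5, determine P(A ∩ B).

By definition, P(A|B) = P(A ∩ B) / P(B)
So P(A ∩ B) = P(A|B) × P(B)
= 2/5 × 1/3
= 2/15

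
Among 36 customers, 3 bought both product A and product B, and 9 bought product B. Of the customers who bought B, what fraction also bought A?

P(A ∩ B) = 3/36 = 1/12
P(B) = 9/36 = 1/4
P(A|B) = P(A ∩ B) / P(B) = (1/12) / (1/4) = 1/3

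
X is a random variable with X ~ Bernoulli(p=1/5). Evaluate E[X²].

Using the identity E[X²] = Var(X) + (E[X])²:
E[X] = \frac{1}{5}
Var(X) = \frac{4}{25}
E[X²] = \frac{4}{25} + (\frac{1}{5})²
= \frac{1}{5}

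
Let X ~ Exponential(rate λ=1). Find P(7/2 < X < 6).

P(7/2 < X < 6) = ∫_{7/2}^{6} f(x) dx
where f(x) = e^{- x}
= - \frac{1}{e^{6}} + e^{- \frac{7}{2}}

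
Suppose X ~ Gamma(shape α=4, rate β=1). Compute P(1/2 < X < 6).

P(1/2 < X < 6) = ∫_{1/2}^{6} f(x) dx
where f(x) = \frac{x^{3} e^{- x}}{6}
= - \frac{61}{e^{6}} + \frac{79}{48 e^{\frac{1}{2}}}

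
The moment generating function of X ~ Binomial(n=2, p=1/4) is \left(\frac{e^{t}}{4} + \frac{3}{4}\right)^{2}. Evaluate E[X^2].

To find E[X^2], compute M^(2)(0):
M^(1)(t) = \frac{\left(\frac{e^{t}}{4} + \frac{3}{4}\right) e^{t}}{2}
M^(2)(t) = \frac{\left(\frac{e^{t}}{4} + \frac{3}{4}\right) e^{t}}{2} + \frac{e^{2 t}}{8}
M^(2)(0) = \frac{5}{8}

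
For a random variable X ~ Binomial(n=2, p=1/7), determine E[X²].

Using the identity E[X²] = Var(X) + (E[X])²:
E[X] = \frac{2}{7}
Var(X) = \frac{12}{49}
E[X²] = \frac{12}{49} + (\frac{2}{7})²
= \frac{16}{49}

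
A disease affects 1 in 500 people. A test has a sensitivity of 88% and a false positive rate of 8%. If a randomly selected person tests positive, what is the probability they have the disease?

Let D = the rare event, + = positive/flagged.
P(D) = 1/500
P(+|D) = 88/100 = 22/25
P(+|D') = 8/100 = 2/25
P(+) = P(+|D)P(D) + P(+|D')P(D')
     = \frac{22}{25} × \frac{1}{500} + \frac{2}{25} × \frac{499}{500}
     = \frac{51}{625}
P(D|+) = P(+|D)P(D)/P(+) = \frac{11}{510}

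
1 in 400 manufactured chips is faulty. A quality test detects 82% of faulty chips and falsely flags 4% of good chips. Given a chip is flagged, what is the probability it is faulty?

Let D = the rare event, + = positive/flagged.
P(D) = 1/400
P(+|D) = 82/100 = 41/50
P(+|D') = 4/100 = 1/25
P(+) = P(+|D)P(D) + P(+|D')P(D')
     = \frac{41}{50} × \frac{1}{400} + \frac{1}{25} × \frac{399}{400}
     = \frac{839}{20000}
P(D|+) = P(+|D)P(D)/P(+) = \frac{41}{839}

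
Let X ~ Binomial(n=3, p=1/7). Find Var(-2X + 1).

For X ~ Binomial(n=3, p=1/7):
Var(X) = \frac{18}{49}
Var(-2X + 1) = (-2)² × Var(X) = 4 × \frac{18}{49} = \frac{72}{49}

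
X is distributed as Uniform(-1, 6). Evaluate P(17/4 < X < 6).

P(17/4 < X < 6) = ∫_{17/4}^{6} f(x) dx
where f(x) = \frac{1}{7}
= \frac{1}{4}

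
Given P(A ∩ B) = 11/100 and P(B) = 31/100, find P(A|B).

P(A|B) = P(A ∩ B) / P(B)
= (11/100) / (31/100)
= 11/31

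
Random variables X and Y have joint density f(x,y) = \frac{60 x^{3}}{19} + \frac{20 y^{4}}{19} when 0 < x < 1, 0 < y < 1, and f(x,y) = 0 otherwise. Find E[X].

E[X] = ∫_0^1 ∫_0^1 x × f(x,y) dy dx
= ∫_0^1 ∫_0^1 x × (\frac{60 x^{3}}{19} + \frac{20 y^{4}}{19}) dy dx
= \frac{14}{19}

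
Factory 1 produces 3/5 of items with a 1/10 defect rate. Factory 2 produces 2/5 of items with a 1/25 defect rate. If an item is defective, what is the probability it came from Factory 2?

Using Bayes' theorem:
P(F1) = 3/5, P(D|F1) = 1/10
P(F2) = 2/5, P(D|F2) = 1/25
P(D) = P(D|F1)P(F1) + P(D|F2)P(F2)
     = \frac{19}{250}
P(F2|D) = P(D|F2)P(F2) / P(D)
= \frac{4}{19}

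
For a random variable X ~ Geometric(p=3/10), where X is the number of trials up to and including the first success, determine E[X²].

Using the identity E[X²] = Var(X) + (E[X])²:
E[X] = \frac{10}{3}
Var(X) = \frac{70}{9}
E[X²] = \frac{70}{9} + (\frac{10}{3})²
= \frac{170}{9}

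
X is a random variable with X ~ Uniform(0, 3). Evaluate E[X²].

Using the identity E[X²] = Var(X) + (E[X])²:
E[X] = \frac{3}{2}
Var(X) = \frac{3}{4}
E[X²] = \frac{3}{4} + (\frac{3}{2})²
= 3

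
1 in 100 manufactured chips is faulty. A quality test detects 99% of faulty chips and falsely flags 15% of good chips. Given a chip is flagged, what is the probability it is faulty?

Let D = the rare event, + = positive/flagged.
P(D) = 1/100
P(+|D) = 99/100
P(+|D') = 15/100 = 3/20
P(+) = P(+|D)P(D) + P(+|D')P(D')
     = \frac{99}{100} × \frac{1}{100} + \frac{3}{20} × \frac{99}{100}
     = \frac{99}{625}
P(D|+) = P(+|D)P(D)/P(+) = \frac{1}{16}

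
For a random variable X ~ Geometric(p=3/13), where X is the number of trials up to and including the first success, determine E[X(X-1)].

E[X(X-1)] = E[X² - X] = E[X²] - E[X]
E[X] = \frac{13}{3}
E[X²] = Var(X) + (E[X])² = \frac{130}{9} + (\frac{13}{3})² = \frac{299}{9}
E[X(X-1)] = \frac{299}{9} - \frac{13}{3} = \frac{260}{9}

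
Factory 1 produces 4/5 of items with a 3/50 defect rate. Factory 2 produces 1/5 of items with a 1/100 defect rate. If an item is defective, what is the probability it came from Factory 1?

Using Bayes' theorem:
P(F1) = 4/5, P(D|F1) = 3/50
P(F2) = 1/5, P(D|F2) = 1/100
P(D) = P(D|F1)P(F1) + P(D|F2)P(F2)
     = \frac{1}{20}
P(F1|D) = P(D|F1)P(F1) / P(D)
= \frac{24}{25}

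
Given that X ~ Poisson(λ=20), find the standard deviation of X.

For X ~ Poisson(λ=20):
Var(X) = 20
SD(X) = √(Var(X)) = √(20) = 2 \sqrt{5}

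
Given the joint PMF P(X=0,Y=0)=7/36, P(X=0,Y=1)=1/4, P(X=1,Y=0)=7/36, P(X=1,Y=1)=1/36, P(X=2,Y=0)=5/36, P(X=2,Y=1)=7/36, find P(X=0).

P(X=0) = P(X=0,Y=0) + P(X=0,Y=1)
= 7/36 + 1/4
= 4/9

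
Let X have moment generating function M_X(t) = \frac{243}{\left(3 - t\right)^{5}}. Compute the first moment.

To find E[X], compute M^(1)(0):
M^(1)(t) = \frac{1215}{\left(3 - t\right)^{6}}
M^(1)(0) = \frac{5}{3}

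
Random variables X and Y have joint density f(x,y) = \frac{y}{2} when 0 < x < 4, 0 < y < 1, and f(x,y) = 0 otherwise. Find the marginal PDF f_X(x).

f_X(x) = ∫_0^1 f(x,y) dy
= ∫_0^1 \frac{y}{2} dy
= \frac{1}{4} for 0 < x < 4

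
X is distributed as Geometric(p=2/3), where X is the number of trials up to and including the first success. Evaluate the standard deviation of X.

For X ~ Geometric(p=2/3), where X is the number of trials up to and including the first success:
Var(X) = \frac{3}{4}
SD(X) = √(Var(X)) = √(\frac{3}{4}) = \frac{\sqrt{3}}{2}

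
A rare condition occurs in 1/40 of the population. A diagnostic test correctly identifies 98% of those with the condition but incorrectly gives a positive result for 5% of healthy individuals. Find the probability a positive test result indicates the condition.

Let D = the rare event, + = positive/flagged.
P(D) = 1/40
P(+|D) = 98/100 = 49/50
P(+|D') = 5/100 = 1/20
P(+) = P(+|D)P(D) + P(+|D')P(D')
     = \frac{49}{50} × \frac{1}{40} + \frac{1}{20} × \frac{39}{40}
     = \frac{293}{4000}
P(D|+) = P(+|D)P(D)/P(+) = \frac{98}{293}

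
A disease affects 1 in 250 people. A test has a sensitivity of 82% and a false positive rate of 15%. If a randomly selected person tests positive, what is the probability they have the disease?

Let D = the rare event, + = positive/flagged.
P(D) = 1/250
P(+|D) = 82/100 = 41/50
P(+|D') = 15/100 = 3/20
P(+) = P(+|D)P(D) + P(+|D')P(D')
     = \frac{41}{50} × \frac{1}{250} + \frac{3}{20} × \frac{249}{250}
     = \frac{3817}{25000}
P(D|+) = P(+|D)P(D)/P(+) = \frac{82}{3817}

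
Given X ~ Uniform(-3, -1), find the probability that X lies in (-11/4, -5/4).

P(-11/4 < X < -5/4) = ∫_{-11/4}^{-5/4} f(x) dx
where f(x) = \frac{1}{2}
= \frac{3}{4}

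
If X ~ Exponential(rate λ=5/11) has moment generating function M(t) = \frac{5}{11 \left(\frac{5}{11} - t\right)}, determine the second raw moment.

To find E[X^2], compute M^(2)(0):
M^(1)(t) = \frac{5}{11 \left(\frac{5}{11} - t\right)^{2}}
M^(2)(t) = \frac{10}{11 \left(\frac{5}{11} - t\right)^{3}}
M^(2)(0) = \frac{242}{25}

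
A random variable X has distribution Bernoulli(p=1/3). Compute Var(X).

For X ~ Bernoulli(p=1/3):
Var(X) = \frac{2}{9}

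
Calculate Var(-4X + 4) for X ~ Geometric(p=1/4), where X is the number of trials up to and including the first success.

For X ~ Geometric(p=1/4), where X is the number of trials up to and including the first success:
Var(X) = 12
Var(-4X + 4) = (-4)² × Var(X) = 16 × 12 = 192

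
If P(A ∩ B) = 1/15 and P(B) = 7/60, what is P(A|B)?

P(A|B) = P(A ∩ B) / P(B)
= (1/15) / (7/60)
= 4/7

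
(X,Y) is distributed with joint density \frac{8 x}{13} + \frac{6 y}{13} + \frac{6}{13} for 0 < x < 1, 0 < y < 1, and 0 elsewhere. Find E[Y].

E[Y] = ∫_0^1 ∫_0^1 y × f(x,y) dx dy
= \frac{7}{13}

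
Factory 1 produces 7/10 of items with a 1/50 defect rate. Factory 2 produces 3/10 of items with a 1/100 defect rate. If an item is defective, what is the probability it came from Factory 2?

Using Bayes' theorem:
P(F1) = 7/10, P(D|F1) = 1/50
P(F2) = 3/10, P(D|F2) = 1/100
P(D) = P(D|F1)P(F1) + P(D|F2)P(F2)
     = \frac{17}{1000}
P(F2|D) = P(D|F2)P(F2) / P(D)
= \frac{3}{17}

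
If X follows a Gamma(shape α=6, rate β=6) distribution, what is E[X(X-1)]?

E[X(X-1)] = E[X² - X] = E[X²] - E[X]
E[X] = 1
E[X²] = Var(X) + (E[X])² = \frac{1}{6} + (1)² = \frac{7}{6}
E[X(X-1)] = \frac{7}{6} - 1 = \frac{1}{6}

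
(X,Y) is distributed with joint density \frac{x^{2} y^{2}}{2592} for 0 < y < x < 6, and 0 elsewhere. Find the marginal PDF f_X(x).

f_X(x) = ∫_0^x \frac{x^{2} y^{2}}{2592} dy = \frac{x^{5}}{7776}
for 0 < x < 6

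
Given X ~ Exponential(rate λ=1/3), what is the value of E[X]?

For X ~ Exponential(rate λ=1/3), the expected value is:
E[X] = 3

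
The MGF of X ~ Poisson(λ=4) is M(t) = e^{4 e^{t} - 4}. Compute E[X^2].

To find E[X^2], compute M^(2)(0):
M^(1)(t) = 4 e^{t} e^{4 e^{t} - 4}
M^(2)(t) = 16 e^{2 t} e^{4 e^{t} - 4} + 4 e^{t} e^{4 e^{t} - 4}
M^(2)(0) = 20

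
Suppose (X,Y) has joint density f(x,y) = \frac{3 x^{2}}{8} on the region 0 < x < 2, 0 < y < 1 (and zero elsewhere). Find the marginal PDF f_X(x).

f_X(x) = ∫_0^1 f(x,y) dy
= ∫_0^1 \frac{3 x^{2}}{8} dy
= \frac{3 x^{2}}{8} for 0 < x < 2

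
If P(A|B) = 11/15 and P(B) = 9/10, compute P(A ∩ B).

By definition, P(A|B) = P(A ∩ B) / P(B)
So P(A ∩ B) = P(A|B) × P(B)
= 11/15 × 9/10
= 33/50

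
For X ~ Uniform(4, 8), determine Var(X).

For X ~ Uniform(4, 8):
Var(X) = \frac{4}{3}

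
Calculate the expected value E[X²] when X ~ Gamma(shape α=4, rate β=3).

Using the identity E[X²] = Var(X) + (E[X])²:
E[X] = \frac{4}{3}
Var(X) = \frac{4}{9}
E[X²] = \frac{4}{9} + (\frac{4}{3})²
= \frac{20}{9}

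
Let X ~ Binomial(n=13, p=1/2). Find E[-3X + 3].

For X ~ Binomial(n=13, p=1/2):
E[X] = \frac{13}{2}
E[-3X + 3] = -3 × E[X] + 3 = - \frac{33}{2}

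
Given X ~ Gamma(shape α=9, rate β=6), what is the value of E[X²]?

Using the identity E[X²] = Var(X) + (E[X])²:
E[X] = \frac{3}{2}
Var(X) = \frac{1}{4}
E[X²] = \frac{1}{4} + (\frac{3}{2})²
= \frac{5}{2}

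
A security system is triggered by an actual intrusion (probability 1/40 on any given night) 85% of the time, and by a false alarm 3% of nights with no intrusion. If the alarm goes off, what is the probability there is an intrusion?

Let D = the rare event, + = positive/flagged.
P(D) = 1/40
P(+|D) = 85/100 = 17/20
P(+|D') = 3/100
P(+) = P(+|D)P(D) + P(+|D')P(D')
     = \frac{17}{20} × \frac{1}{40} + \frac{3}{100} × \frac{39}{40}
     = \frac{101}{2000}
P(D|+) = P(+|D)P(D)/P(+) = \frac{85}{202}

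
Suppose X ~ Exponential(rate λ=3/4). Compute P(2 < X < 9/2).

P(2 < X < 9/2) = ∫_{2}^{9/2} f(x) dx
where f(x) = \frac{3 e^{- \frac{3 x}{4}}}{4}
= - \frac{1}{e^{\frac{27}{8}}} + e^{- \frac{3}{2}}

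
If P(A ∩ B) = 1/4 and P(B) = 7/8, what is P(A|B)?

P(A|B) = P(A ∩ B) / P(B)
= (1/4) / (7/8)
= 2/7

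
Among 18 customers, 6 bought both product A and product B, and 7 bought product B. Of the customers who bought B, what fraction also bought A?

P(A ∩ B) = 6/18 = 1/3
P(B) = 7/18
P(A|B) = P(A ∩ B) / P(B) = (1/3) / (7/18) = 6/7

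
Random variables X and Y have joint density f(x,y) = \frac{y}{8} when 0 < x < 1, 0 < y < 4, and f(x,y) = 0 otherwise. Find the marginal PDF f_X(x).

f_X(x) = ∫_0^4 f(x,y) dy
= ∫_0^4 \frac{y}{8} dy
= 1 for 0 < x < 1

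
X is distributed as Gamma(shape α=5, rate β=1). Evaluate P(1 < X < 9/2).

P(1 < X < 9/2) = ∫_{1}^{9/2} f(x) dx
where f(x) = \frac{x^{4} e^{- x}}{24}
= - \frac{6131}{128 e^{\frac{9}{2}}} + \frac{65}{24 e}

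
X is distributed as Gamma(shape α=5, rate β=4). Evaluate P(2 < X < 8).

P(2 < X < 8) = ∫_{2}^{8} f(x) dx
where f(x) = \frac{128 x^{4} e^{- 4 x}}{3}
= \frac{-49697 + 297 e^{24}}{e^{32}}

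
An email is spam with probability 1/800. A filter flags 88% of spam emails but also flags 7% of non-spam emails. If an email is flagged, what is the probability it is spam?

Let D = the rare event, + = positive/flagged.
P(D) = 1/800
P(+|D) = 88/100 = 22/25
P(+|D') = 7/100
P(+) = P(+|D)P(D) + P(+|D')P(D')
     = \frac{22}{25} × \frac{1}{800} + \frac{7}{100} × \frac{799}{800}
     = \frac{5681}{80000}
P(D|+) = P(+|D)P(D)/P(+) = \frac{88}{5681}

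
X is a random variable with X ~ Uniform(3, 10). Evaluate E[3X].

For X ~ Uniform(3, 10):
E[X] = \frac{13}{2}
E[3X] = 3 × E[X] + 0 = \frac{39}{2}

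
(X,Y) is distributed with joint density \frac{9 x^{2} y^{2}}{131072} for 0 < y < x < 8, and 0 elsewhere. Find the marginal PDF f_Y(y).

f_Y(y) = ∫_y^8 \frac{9 x^{2} y^{2}}{131072} dx = \frac{3 y^{2} \left(512 - y^{3}\right)}{131072}
for 0 < y < 8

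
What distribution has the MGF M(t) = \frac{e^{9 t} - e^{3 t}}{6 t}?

The MGF M(t) = \frac{e^{9 t} - e^{3 t}}{6 t} is the standard form for the Uniform distribution.
Comparing with the known MGF formula identifies: Uniform(3, 9)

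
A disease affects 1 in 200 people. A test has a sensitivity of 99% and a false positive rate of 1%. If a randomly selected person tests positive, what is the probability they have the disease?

Let D = the rare event, + = positive/flagged.
P(D) = 1/200
P(+|D) = 99/100
P(+|D') = 1/100
P(+) = P(+|D)P(D) + P(+|D')P(D')
     = \frac{99}{100} × \frac{1}{200} + \frac{1}{100} × \frac{199}{200}
     = \frac{149}{10000}
P(D|+) = P(+|D)P(D)/P(+) = \frac{99}{298}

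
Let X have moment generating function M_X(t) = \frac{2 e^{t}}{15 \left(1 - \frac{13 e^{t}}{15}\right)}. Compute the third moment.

To find E[X^3], compute M^(3)(0):
M^(1)(t) = \frac{2 e^{t}}{15 \left(1 - \frac{13 e^{t}}{15}\right)} + \frac{26 e^{2 t}}{225 \left(1 - \frac{13 e^{t}}{15}\right)^{2}}
M^(2)(t) = \frac{2 e^{t}}{15 \left(1 - \frac{13 e^{t}}{15}\right)} + \frac{26 e^{2 t}}{75 \left(1 - \frac{13 e^{t}}{15}\right)^{2}} + \frac{676 e^{3 t}}{3375 \left(1 - \frac{13 e^{t}}{15}\right)^{3}}
M^(3)(t) = \frac{2 e^{t}}{15 \left(1 - \frac{13 e^{t}}{15}\right)} + \frac{182 e^{2 t}}{225 \left(1 - \frac{13 e^{t}}{15}\right)^{2}} + \frac{1352 e^{3 t}}{1125 \left(1 - \frac{13 e^{t}}{15}\right)^{3}} + \frac{8788 e^{4 t}}{16875 \left(1 - \frac{13 e^{t}}{15}\right)^{4}}
M^(3)(0) = \frac{8805}{4}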